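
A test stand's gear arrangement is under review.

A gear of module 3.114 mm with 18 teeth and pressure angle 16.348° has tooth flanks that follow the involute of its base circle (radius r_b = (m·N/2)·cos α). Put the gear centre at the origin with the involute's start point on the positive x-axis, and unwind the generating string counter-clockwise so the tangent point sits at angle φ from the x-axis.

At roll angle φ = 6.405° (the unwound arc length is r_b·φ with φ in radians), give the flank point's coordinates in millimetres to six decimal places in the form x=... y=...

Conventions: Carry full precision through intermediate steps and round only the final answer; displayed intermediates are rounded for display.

x=27.060415 y=0.012507

single-mesh involute tooth geometry (18T wheel at module 3.114)
pitch radius r_p = m·N/2 = 3.114·18/2 = 28.026000
base radius r_b = r_p·cos α = 28.026000·cos 16.348° = 26.892904
roll angle φ = 6.405° = 0.11178834 rad
x = r_b·(cos φ + φ·sin φ) = 27.060415
y = r_b·(sin φ − φ·cos φ) = 0.012507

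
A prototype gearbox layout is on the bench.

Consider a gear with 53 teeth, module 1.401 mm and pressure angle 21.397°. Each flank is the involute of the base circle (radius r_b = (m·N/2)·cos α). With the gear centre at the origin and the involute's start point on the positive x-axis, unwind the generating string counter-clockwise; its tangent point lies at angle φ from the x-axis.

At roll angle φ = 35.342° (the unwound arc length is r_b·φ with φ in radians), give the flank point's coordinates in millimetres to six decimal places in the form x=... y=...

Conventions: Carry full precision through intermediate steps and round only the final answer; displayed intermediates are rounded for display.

single-mesh involute tooth geometry (53T wheel at module 1.401)
pitch radius r_p = m·N/2 = 1.401·53/2 = 37.126500
base radius r_b = r_p·cos α = 37.126500·cos 21.397° = 34.567553
roll angle φ = 35.342° = 0.61683426 rad
x = r_b·(cos φ + φ·sin φ) = 40.531323
y = r_b·(sin φ − φ·cos φ) = 2.602782

x=40.531323 y=2.602782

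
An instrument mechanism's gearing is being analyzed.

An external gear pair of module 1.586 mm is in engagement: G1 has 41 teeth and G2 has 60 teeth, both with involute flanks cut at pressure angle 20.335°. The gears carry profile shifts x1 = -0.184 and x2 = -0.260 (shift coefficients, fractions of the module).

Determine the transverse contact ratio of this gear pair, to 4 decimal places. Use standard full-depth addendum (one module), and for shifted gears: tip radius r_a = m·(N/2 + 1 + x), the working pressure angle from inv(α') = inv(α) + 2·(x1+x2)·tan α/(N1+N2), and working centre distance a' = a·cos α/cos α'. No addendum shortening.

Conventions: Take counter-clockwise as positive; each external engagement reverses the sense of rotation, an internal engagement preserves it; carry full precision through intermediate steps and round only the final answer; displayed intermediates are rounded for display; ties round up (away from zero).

1.8429

recognized (one external pair, fixed centres): single-mesh tooth geometry, m = 1.586, N1 = 41, N2 = 60
base radii: r_b1 = 30.486687, r_b2 = 44.614664
tip radii: r_a1 = 33.807176, r_a2 = 48.753640
inv(α') = inv(20.335°) + 2·(-0.184-0.260)·tan α/(41+60) = 0.01243474  ⇒  α' = 18.86348°
a' = a·cos α / cos α' = 80.0930·cos 20.335°/cos 18.86348° = 79.363855
action lengths: √(r_a1²−r_b1²) = 14.611197, √(r_a2²−r_b2²) = 19.658312
base pitch p_b = π·m·cos α = 4.672037
CR = (14.611197 + 19.658312 − 79.363855·sin 18.86348°)/4.672037 = 1.842887
contact ratio ≈ 1.8429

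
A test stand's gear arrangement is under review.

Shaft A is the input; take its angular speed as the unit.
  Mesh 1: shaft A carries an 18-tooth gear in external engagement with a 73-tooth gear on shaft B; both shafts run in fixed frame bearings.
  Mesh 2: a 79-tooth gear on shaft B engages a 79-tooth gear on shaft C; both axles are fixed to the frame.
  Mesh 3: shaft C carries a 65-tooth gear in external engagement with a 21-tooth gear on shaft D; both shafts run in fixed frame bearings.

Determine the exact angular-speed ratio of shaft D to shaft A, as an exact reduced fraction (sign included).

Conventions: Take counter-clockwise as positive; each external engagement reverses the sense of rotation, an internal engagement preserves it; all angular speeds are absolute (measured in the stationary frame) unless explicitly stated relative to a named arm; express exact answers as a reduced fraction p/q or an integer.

class = fixed-axis compound train [3 meshes; 3 ratios multiply, 3 sense flips]
mesh 1 [18T→73T]: running ratio 18/73, sense −
mesh 2 [79T→79T]: running ratio 18/73, sense +
mesh 3 [65T→21T]: running ratio 390/511, sense −
ω_out/ω_in = -390/511

-390/511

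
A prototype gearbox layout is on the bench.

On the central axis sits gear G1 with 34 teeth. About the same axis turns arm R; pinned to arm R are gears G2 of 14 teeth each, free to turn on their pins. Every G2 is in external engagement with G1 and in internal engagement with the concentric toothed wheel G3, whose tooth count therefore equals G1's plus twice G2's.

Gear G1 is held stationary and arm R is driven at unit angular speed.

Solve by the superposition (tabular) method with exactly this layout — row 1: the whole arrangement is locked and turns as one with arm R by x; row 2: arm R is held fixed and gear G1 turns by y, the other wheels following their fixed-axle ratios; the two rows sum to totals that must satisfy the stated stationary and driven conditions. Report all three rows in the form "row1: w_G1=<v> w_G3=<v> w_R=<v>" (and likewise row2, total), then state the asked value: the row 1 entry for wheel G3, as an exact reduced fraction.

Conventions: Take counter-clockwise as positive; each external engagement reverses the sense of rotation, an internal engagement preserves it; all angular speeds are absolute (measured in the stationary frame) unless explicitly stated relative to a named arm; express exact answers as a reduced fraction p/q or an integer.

row1: w_G1=1 w_G3=1 w_R=1
row2: w_G1=-1 w_G3=17/31 w_R=0
total: w_G1=0 w_G3=48/31 w_R=1
asked value: 1

recognized (axles ride arm R): planetary set, 34/14/62 teeth
superposition row 1 [locked train]: every member turns x
row 2 (arm held, sun turns y): ω_ring = −(34/62)·y, ω_arm = 0
boundary: total ω_sun = x + y = 0 and total ω_arm = x = 1  ⇒  y = -1, x = 1
row 2 ring = −(34/62)·(-1) = 17/31
totals (row 1 + row 2): sun 1 + (-1) = 0, ring 1 + 17/31 = 48/31, arm 1 + 0 = 1
asked cell (row1, ring) = 1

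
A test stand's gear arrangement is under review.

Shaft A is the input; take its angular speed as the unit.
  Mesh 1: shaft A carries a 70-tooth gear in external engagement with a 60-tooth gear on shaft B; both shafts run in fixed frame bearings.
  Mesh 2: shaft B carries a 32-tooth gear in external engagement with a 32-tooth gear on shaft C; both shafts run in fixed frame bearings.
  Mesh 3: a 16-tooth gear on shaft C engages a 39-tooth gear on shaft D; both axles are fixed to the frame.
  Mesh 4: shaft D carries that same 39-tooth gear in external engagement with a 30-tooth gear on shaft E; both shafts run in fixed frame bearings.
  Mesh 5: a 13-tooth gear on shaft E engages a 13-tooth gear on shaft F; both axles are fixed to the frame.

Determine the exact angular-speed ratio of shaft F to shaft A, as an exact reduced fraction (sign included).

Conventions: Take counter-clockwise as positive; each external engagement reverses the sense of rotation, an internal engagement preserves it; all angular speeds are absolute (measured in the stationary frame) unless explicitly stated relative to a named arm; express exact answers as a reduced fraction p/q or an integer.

-28/45

class = fixed-axis compound train [5 meshes; 5 ratios multiply, 5 sense flips]
mesh 1 [70T→60T]: running ratio 7/6, sense −
mesh 2 [32T→32T]: running ratio 7/6, sense +
mesh 3 [16T→39T]: running ratio 56/117, sense −
mesh 4 [39T→30T]: running ratio 28/45, sense +
mesh 5 [13T→13T]: running ratio 28/45, sense −
ω_out/ω_in = -28/45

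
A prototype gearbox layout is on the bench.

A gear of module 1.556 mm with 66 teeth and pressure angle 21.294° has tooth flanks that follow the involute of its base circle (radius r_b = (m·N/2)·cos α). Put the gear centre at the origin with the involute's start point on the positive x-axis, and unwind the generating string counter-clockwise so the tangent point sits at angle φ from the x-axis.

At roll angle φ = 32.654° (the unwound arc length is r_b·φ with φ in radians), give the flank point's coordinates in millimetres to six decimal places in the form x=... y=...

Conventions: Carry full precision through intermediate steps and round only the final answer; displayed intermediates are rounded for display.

x=54.992618 y=2.857333

single-mesh involute tooth geometry (66T wheel at module 1.556)
pitch radius r_p = m·N/2 = 1.556·66/2 = 51.348000
base radius r_b = r_p·cos α = 51.348000·cos 21.294° = 47.842434
roll angle φ = 32.654° = 0.56991981 rad
x = r_b·(cos φ + φ·sin φ) = 54.992618
y = r_b·(sin φ − φ·cos φ) = 2.857333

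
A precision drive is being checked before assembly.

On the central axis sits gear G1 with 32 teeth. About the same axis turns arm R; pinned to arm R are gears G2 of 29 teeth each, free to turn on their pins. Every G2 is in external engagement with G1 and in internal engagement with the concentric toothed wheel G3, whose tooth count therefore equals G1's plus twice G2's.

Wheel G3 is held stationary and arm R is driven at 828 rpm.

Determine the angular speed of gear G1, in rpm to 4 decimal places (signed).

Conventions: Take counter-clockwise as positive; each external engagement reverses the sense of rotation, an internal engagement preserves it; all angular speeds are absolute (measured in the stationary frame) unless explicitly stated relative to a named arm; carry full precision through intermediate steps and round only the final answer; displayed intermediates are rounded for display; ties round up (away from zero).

+3156.7500 rpm

class = planetary set [G3 = 32+2·29 = 90; Willis about the carrier]
normalise by the input: solve with ω_arm = 1, then scale by 828 rpm
ring teeth: 32 + 2·29 = 90
32(ω_sun−ω_arm) = −90(ω_ring−ω_arm),  ω_ring = 0, ω_arm = 1
ω_sun = 1 − (90/32)(0−1) = 61/16
scale: ω_sun = 61/16 × 828 rpm = +3156.7500 rpm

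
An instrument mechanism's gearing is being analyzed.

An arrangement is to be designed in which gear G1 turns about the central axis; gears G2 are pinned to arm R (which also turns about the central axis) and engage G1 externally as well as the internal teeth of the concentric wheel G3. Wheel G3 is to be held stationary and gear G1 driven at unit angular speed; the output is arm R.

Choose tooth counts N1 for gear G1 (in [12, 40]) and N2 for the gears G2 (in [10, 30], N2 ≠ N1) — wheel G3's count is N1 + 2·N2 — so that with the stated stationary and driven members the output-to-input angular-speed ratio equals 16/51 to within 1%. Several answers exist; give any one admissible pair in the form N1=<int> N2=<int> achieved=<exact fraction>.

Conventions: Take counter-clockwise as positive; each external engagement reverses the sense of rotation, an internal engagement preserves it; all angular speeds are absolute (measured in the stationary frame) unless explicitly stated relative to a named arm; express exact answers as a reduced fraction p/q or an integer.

planetary set to be sized for 16/51 (Willis relation)
Willis with ω_ring = 0: ω_arm/ω_sun = N1/(N1+N3); set equal to 16/51  ⇒  N3/N1 = 1/(16/51) − 1 = 35/16
N3 = N1 + 2·N2  ⇒  N2/N1 = (N3/N1 − 1)/2 = (35/16 − 1)/2 = 19/32
smallest multiple with N1 ≥ 12 and N2 ≥ 10: k = 1  ⇒  N1 = 1·32 = 32, N2 = 1·19 = 19 (N1 ≤ 40, N2 ≤ 30, N2 ≠ N1 ✓), N3 = 32 + 2·19 = 70
check: N1/(N1+N3) with N1 = 32, N3 = 70 gives 16/51; |achieved − target| = 0 ≤ 4/1275 ✓

N1=32 N2=19 achieved=16/51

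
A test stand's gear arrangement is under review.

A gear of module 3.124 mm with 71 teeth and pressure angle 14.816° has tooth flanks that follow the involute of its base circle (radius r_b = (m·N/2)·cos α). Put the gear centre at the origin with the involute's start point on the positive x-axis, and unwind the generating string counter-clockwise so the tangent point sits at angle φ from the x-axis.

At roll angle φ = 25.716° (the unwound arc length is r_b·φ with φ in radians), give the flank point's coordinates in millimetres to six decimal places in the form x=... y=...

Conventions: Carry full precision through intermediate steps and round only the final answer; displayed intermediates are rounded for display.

recognized (one wheel, involute flank): single-mesh tooth geometry, m = 3.124, N = 71
pitch radius r_p = m·N/2 = 3.124·71/2 = 110.902000
base radius r_b = r_p·cos α = 110.902000·cos 14.816° = 107.214732
roll angle φ = 25.716° = 0.44882887 rad
x = r_b·(cos φ + φ·sin φ) = 117.475990
y = r_b·(sin φ − φ·cos φ) = 3.166660

x=117.475990 y=3.166660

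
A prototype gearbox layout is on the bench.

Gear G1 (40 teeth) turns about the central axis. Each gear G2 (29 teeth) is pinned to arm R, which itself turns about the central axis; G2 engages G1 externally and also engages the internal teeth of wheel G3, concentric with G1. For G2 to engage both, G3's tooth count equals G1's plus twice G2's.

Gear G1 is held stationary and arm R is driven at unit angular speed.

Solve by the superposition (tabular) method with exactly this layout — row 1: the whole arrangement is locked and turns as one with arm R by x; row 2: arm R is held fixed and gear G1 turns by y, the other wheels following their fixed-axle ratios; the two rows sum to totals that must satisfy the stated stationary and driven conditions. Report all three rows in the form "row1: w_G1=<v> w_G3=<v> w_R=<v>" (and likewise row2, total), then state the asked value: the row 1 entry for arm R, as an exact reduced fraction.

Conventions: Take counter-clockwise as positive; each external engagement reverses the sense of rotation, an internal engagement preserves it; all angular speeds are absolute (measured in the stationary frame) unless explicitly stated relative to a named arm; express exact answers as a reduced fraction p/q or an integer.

recognized (axles ride arm R): planetary set, 40/29/98 teeth
superposition row 1 [locked train]: every member turns x
superposition row 2 [arm held]: sun y, ring −(40/98)·y, arm 0
boundary: total ω_sun = x + y = 0 and total ω_arm = x = 1  ⇒  y = -1, x = 1
row 2 ring = −(40/98)·(-1) = 20/49
totals (row 1 + row 2): sun 1 + (-1) = 0, ring 1 + 20/49 = 69/49, arm 1 + 0 = 1
asked cell (row1, arm) = 1

row1: w_G1=1 w_G3=1 w_R=1
row2: w_G1=-1 w_G3=20/49 w_R=0
total: w_G1=0 w_G3=69/49 w_R=1
asked value: 1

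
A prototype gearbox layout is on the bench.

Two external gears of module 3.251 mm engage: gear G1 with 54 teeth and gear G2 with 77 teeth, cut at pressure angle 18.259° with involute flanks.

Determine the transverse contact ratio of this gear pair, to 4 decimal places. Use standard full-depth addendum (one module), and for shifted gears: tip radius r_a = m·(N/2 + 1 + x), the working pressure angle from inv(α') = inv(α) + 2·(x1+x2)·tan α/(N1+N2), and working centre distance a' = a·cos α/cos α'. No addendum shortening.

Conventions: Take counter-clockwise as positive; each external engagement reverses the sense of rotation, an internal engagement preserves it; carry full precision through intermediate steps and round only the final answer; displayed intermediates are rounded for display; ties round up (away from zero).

1.9032

recognized (one external pair, fixed centres): single-mesh tooth geometry, m = 3.251, N1 = 54, N2 = 77
base radii: r_b1 = 83.357421, r_b2 = 118.861508
tip radii: r_a1 = 91.028000, r_a2 = 128.414500
no profile shift: α' = α, a' = a
action lengths: √(r_a1²−r_b1²) = 36.573721, √(r_a2²−r_b2²) = 48.602733
base pitch p_b = π·m·cos α = 9.699076
CR = (36.573721 + 48.602733 − 212.940500·sin 18.25900°)/9.699076 = 1.903215
contact ratio ≈ 1.9032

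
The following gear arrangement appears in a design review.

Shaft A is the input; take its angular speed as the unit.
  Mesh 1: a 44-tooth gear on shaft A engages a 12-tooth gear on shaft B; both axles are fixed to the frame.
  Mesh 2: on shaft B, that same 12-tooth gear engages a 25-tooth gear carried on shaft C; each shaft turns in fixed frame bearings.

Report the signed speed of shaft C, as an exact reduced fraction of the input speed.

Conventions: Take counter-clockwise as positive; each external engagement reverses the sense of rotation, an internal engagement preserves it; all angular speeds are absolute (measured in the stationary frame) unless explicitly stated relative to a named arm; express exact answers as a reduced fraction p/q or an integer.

44/25

2-mesh fixed-axis compound train (all bearings frame-fixed)
mesh 1 [44T→12T]: |ω|/ω_in = 1×44/12 = 11/3, sense flips to −
mesh 2 [12T→25T]: |ω|/ω_in = (11/3)×12/25 = 44/25, sense flips to +
signed output speed (× input speed) = 44/25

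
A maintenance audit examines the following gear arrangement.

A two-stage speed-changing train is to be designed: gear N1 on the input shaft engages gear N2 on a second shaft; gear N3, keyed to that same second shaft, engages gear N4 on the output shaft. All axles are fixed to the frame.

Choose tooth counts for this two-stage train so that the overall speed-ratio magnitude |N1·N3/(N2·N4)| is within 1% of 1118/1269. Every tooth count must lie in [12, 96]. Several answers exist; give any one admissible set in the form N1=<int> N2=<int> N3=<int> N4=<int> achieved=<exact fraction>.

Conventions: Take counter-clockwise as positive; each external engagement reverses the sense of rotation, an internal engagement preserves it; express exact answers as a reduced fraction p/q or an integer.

design class (target 1118/1269): fixed-axis compound train
target = 1118/1269 in lowest terms: an exact hit needs N1·N3 = k·1118 and N2·N4 = k·1269 for one integer k, every count in [12, 96]; additionally prefer no 1:1 stage (N1 ≠ N2, N3 ≠ N4)
k = 1: N1·N3 = 1118 = 13·86, N2·N4 = 1269 = 27·47
achieved = 13·86/(27·47) = 1118/1269; |achieved − target| = 0 ≤ 559/63450 ✓

N1=13 N2=27 N3=86 N4=47 achieved=1118/1269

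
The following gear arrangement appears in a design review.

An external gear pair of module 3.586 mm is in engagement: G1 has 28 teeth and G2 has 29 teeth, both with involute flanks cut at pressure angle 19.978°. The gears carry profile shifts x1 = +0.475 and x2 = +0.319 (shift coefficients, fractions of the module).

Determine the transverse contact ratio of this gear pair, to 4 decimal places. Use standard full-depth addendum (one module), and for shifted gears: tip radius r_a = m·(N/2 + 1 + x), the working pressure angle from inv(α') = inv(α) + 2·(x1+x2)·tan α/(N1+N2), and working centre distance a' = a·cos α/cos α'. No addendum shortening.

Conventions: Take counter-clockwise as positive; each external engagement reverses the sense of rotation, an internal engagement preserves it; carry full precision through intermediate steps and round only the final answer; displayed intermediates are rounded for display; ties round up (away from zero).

1.5169

recognized (one external pair, fixed centres): single-mesh tooth geometry, m = 3.586, N1 = 28, N2 = 29
base radii: r_b1 = 47.182918, r_b2 = 48.868022
tip radii: r_a1 = 55.493350, r_a2 = 56.726934
inv(α') = inv(19.978°) + 2·(+0.475+0.319)·tan α/(28+29) = 0.02498155  ⇒  α' = 23.59700°
a' = a·cos α / cos α' = 102.2010·cos 19.978°/cos 23.59700° = 104.815197
action lengths: √(r_a1²−r_b1²) = 29.211028, √(r_a2²−r_b2²) = 28.807316
base pitch p_b = π·m·cos α = 10.587822
CR = (29.211028 + 28.807316 − 104.815197·sin 23.59700°)/10.587822 = 1.516905
contact ratio ≈ 1.5169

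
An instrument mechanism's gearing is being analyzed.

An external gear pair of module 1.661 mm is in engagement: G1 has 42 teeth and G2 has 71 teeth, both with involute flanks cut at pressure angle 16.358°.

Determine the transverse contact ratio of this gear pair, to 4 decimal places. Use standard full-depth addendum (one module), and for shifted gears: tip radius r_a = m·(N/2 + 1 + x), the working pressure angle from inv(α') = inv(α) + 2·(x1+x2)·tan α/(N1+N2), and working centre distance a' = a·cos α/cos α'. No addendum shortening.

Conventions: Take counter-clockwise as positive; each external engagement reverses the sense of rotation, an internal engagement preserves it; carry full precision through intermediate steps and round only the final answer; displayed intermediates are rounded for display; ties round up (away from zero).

single-mesh involute tooth geometry (42T engaging 71T at module 1.661)
base radii: r_b1 = 33.469041, r_b2 = 56.578617
tip radii: r_a1 = 36.542000, r_a2 = 60.626500
no profile shift: α' = α, a' = a
action lengths: √(r_a1²−r_b1²) = 14.667688, √(r_a2²−r_b2²) = 21.781474
base pitch p_b = π·m·cos α = 5.006957
CR = (14.667688 + 21.781474 − 93.846500·sin 16.35800°)/5.006957 = 2.000897
contact ratio ≈ 2.0009

2.0009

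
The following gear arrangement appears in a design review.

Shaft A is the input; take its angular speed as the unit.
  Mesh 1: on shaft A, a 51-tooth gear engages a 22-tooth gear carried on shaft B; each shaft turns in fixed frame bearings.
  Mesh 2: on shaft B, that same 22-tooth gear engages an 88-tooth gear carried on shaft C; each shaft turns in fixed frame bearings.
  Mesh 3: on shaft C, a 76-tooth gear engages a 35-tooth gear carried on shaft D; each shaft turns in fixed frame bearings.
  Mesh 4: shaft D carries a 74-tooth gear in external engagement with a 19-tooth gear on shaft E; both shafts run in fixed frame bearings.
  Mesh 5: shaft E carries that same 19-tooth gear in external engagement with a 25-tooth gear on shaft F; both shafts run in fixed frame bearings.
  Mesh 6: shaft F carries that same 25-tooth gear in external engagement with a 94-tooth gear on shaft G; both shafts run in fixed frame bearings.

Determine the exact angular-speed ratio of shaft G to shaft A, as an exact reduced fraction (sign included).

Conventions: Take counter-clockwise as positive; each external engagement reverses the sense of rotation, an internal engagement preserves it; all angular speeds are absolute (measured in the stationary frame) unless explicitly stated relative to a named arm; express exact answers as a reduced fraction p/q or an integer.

35853/36190

class = fixed-axis compound train [6 meshes; 6 ratios multiply, 6 sense flips]
mesh 1 [51T→22T]: running ratio 51/22, sense −
mesh 2 [22T→88T]: running ratio 51/88, sense +
mesh 3 [76T→35T]: running ratio 969/770, sense −
mesh 4 [74T→19T]: running ratio 1887/385, sense +
mesh 5 [19T→25T]: running ratio 35853/9625, sense −
mesh 6 [25T→94T]: running ratio 35853/36190, sense +
ω_out/ω_in = 35853/36190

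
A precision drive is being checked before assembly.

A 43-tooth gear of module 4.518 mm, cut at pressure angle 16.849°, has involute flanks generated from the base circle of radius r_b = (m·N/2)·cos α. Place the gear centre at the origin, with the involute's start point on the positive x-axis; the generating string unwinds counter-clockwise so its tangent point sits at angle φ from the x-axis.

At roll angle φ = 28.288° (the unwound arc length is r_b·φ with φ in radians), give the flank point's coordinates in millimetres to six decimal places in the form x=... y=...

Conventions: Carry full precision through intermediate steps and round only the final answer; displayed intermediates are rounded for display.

topology: single-mesh involute geometry — m = 4.518, N = 43
pitch radius r_p = m·N/2 = 4.518·43/2 = 97.137000
base radius r_b = r_p·cos α = 97.137000·cos 16.849° = 92.967099
roll angle φ = 28.288° = 0.49371874 rad
x = r_b·(cos φ + φ·sin φ) = 103.616649
y = r_b·(sin φ − φ·cos φ) = 3.639347

x=103.616649 y=3.639347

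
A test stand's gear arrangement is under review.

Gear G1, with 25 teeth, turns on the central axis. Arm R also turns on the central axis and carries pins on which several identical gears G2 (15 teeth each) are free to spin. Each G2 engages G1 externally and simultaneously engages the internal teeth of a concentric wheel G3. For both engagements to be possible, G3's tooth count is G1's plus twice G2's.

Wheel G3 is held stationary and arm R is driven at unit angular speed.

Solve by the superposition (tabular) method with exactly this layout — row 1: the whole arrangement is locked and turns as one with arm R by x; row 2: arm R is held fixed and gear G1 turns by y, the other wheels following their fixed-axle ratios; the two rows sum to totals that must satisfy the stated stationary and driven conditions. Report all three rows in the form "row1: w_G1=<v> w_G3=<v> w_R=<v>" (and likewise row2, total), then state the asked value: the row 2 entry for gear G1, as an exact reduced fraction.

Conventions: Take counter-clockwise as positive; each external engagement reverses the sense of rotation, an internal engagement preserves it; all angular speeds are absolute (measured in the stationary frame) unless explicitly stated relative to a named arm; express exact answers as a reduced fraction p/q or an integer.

row1: w_G1=1 w_G3=1 w_R=1
row2: w_G1=11/5 w_G3=-1 w_R=0
total: w_G1=16/5 w_G3=0 w_R=1
asked value: 11/5

recognized (axles ride arm R): planetary set, 25/15/55 teeth
row 1 (train locked, turned with arm): all members turn x
row 2 — arm fixed, fixed-axis ratios: sun y, ring −(25/55)·y, arm 0
boundary: total ω_ring = x − (25/55)·y = 0 and total ω_arm = x = 1  ⇒  y = 11/5, x = 1
row 2 ring = −(25/55)·11/5 = -1
totals (row 1 + row 2): sun 1 + 11/5 = 16/5, ring 1 + (-1) = 0, arm 1 + 0 = 1
asked cell (row2, sun) = 11/5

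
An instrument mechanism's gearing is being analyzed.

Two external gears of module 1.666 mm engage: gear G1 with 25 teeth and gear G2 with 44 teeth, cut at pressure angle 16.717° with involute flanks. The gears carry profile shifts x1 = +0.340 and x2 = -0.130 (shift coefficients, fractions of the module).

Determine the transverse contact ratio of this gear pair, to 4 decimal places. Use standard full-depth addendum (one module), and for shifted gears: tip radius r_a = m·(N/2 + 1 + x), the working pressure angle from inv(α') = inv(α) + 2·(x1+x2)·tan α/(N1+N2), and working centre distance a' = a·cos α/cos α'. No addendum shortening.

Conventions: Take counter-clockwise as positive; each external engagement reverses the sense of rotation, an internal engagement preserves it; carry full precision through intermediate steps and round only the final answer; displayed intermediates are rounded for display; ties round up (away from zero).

single-mesh involute tooth geometry (25T engaging 44T at module 1.666)
base radii: r_b1 = 19.944877, r_b2 = 35.102984
tip radii: r_a1 = 23.057440, r_a2 = 38.101420
inv(α') = inv(16.717°) + 2·(+0.340-0.130)·tan α/(25+44) = 0.01039927  ⇒  α' = 17.80167°
a' = a·cos α / cos α' = 57.4770·cos 16.717°/cos 17.80167° = 57.816065
action lengths: √(r_a1²−r_b1²) = 11.569245, √(r_a2²−r_b2²) = 14.815490
base pitch p_b = π·m·cos α = 5.012694
CR = (11.569245 + 14.815490 − 57.816065·sin 17.80167°)/5.012694 = 1.737395
contact ratio ≈ 1.7374

1.7374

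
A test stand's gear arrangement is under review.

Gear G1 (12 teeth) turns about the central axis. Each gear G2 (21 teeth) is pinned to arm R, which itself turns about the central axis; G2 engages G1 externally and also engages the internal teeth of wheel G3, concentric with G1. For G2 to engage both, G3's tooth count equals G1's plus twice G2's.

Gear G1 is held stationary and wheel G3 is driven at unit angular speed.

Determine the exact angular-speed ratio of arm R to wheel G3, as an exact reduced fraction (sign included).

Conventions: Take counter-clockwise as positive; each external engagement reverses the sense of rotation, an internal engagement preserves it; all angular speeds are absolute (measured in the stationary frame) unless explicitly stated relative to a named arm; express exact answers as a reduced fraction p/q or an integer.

class = planetary set [G3 = 12+2·21 = 54; Willis about the carrier]
ring teeth: 12 + 2·21 = 54
12(ω_sun−ω_arm) = −54(ω_ring−ω_arm),  ω_sun = 0, ω_ring = 1
12(0−ω_arm) = −54(1−ω_arm)  ⇒  66·ω_arm = 54  ⇒  ω_arm = 9/11
ω_out/ω_in = 9/11

9/11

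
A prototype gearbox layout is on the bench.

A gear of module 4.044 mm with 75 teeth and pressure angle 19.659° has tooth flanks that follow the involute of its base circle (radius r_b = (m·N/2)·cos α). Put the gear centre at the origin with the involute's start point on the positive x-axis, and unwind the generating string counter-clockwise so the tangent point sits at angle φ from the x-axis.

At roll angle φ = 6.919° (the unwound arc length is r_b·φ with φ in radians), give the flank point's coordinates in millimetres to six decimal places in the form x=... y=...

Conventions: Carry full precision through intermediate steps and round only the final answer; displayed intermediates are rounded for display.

topology: single-mesh involute geometry — m = 4.044, N = 75
pitch radius r_p = m·N/2 = 4.044·75/2 = 151.650000
base radius r_b = r_p·cos α = 151.650000·cos 19.659° = 142.810553
roll angle φ = 6.919° = 0.12075933 rad
x = r_b·(cos φ + φ·sin φ) = 143.848049
y = r_b·(sin φ − φ·cos φ) = 0.083708

x=143.848049 y=0.083708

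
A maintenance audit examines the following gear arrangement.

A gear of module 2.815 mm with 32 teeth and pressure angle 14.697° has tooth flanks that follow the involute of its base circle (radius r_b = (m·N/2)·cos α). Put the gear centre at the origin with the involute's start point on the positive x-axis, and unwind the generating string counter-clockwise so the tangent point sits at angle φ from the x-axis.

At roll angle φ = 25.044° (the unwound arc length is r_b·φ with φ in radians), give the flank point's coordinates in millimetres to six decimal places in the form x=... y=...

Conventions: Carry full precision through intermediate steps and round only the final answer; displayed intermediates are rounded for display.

x=47.531471 y=1.189742

class = single-mesh tooth geometry [base-circle involute, m = 2.815, 32T]
pitch radius r_p = m·N/2 = 2.815·32/2 = 45.040000
base radius r_b = r_p·cos α = 45.040000·cos 14.697° = 43.566338
roll angle φ = 25.044° = 0.43710026 rad
x = r_b·(cos φ + φ·sin φ) = 47.531471
y = r_b·(sin φ − φ·cos φ) = 1.189742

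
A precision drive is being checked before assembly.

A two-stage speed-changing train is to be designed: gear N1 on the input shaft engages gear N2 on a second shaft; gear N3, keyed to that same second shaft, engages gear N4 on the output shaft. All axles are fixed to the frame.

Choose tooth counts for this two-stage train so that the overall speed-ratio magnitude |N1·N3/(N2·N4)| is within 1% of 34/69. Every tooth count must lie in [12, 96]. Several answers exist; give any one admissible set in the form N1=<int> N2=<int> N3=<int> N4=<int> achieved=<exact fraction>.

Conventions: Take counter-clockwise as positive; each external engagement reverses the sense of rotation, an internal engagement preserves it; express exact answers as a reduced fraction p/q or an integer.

design class (target 34/69): fixed-axis compound train
target = 34/69 in lowest terms: an exact hit needs N1·N3 = k·34 and N2·N4 = k·69 for one integer k, every count in [12, 96]; additionally prefer no 1:1 stage (N1 ≠ N2, N3 ≠ N4)
k = 1…5: no 1:1-free in-range split of k·34 and k·69 into factor pairs; take k = 6
k = 6: N1·N3 = 204 = 12·17, N2·N4 = 414 = 18·23
achieved = 12·17/(18·23) = 34/69; |achieved − target| = 0 ≤ 17/3450 ✓

N1=12 N2=18 N3=17 N4=23 achieved=34/69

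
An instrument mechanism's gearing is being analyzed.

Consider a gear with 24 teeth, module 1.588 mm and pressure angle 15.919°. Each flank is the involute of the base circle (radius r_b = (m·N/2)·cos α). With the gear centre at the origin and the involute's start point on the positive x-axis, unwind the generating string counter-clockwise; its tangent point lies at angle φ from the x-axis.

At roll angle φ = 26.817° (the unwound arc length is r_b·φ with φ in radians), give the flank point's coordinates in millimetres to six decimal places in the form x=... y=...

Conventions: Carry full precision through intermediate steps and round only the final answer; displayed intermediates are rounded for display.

topology: single-mesh involute geometry — m = 1.588, N = 24
pitch radius r_p = m·N/2 = 1.588·24/2 = 19.056000
base radius r_b = r_p·cos α = 19.056000·cos 15.919° = 18.325210
roll angle φ = 26.817° = 0.46804495 rad
x = r_b·(cos φ + φ·sin φ) = 20.223828
y = r_b·(sin φ − φ·cos φ) = 0.612698

x=20.223828 y=0.612698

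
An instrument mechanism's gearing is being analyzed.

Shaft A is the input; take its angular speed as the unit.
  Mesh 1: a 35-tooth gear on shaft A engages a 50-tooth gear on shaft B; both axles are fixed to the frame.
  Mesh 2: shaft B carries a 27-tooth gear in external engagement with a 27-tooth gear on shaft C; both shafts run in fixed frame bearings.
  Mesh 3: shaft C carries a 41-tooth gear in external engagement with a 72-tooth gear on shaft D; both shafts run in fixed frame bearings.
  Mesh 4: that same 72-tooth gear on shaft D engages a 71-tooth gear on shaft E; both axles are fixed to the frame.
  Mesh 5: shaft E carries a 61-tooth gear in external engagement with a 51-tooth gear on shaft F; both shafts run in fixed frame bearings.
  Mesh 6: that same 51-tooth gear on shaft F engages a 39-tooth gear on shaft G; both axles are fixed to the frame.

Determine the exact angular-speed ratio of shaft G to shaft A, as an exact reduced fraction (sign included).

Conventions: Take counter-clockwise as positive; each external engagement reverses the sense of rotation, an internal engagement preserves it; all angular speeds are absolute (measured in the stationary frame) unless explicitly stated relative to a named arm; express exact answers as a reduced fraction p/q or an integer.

class = fixed-axis compound train [6 meshes; 6 ratios multiply, 6 sense flips]
mesh 1 [35T→50T]: running ratio 7/10, sense −
mesh 2 [27T→27T]: running ratio 7/10, sense +
mesh 3 [41T→72T]: running ratio 287/720, sense −
mesh 4 [72T→71T]: running ratio 287/710, sense +
mesh 5 [61T→51T]: running ratio 17507/36210, sense −
mesh 6 [51T→39T]: running ratio 17507/27690, sense +
ω_out/ω_in = 17507/27690

17507/27690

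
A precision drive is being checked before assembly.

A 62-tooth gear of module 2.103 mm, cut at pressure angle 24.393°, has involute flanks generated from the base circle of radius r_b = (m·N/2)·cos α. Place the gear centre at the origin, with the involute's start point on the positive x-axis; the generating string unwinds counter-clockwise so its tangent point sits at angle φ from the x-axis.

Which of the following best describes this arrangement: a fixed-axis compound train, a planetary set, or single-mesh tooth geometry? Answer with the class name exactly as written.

single-mesh tooth geometry

recognized (one wheel, involute flank): single-mesh tooth geometry, m = 2.103, N = 62
classification: single-mesh tooth geometry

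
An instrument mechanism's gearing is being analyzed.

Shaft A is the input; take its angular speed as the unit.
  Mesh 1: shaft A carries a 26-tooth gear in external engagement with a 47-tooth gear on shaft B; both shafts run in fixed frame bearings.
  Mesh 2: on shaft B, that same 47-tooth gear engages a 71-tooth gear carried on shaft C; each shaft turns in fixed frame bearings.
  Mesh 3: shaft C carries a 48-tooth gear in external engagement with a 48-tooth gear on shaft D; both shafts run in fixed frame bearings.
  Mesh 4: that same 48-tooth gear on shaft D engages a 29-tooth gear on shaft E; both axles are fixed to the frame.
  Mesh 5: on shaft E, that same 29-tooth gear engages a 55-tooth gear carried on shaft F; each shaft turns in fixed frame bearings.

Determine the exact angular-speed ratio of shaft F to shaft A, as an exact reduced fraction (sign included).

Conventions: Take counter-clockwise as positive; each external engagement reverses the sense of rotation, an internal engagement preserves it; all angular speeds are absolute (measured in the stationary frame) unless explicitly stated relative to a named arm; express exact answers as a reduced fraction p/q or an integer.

-1248/3905

class = fixed-axis compound train [5 meshes; 5 ratios multiply, 5 sense flips]
mesh 1 [26T→47T]: running ratio 26/47, sense −
mesh 2 [47T→71T]: running ratio 26/71, sense +
mesh 3 [48T→48T]: running ratio 26/71, sense −
mesh 4 [48T→29T]: running ratio 1248/2059, sense +
mesh 5 [29T→55T]: running ratio 1248/3905, sense −
ω_out/ω_in = -1248/3905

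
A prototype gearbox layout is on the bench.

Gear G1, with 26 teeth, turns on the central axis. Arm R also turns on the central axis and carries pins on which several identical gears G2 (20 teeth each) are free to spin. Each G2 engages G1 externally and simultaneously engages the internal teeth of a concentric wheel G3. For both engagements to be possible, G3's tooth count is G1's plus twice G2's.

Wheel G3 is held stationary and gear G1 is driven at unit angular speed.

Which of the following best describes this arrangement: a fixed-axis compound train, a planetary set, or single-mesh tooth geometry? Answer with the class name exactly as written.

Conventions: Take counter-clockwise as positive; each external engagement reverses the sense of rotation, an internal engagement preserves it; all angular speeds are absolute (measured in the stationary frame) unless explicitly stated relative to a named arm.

planetary set

class = planetary set [G3 = 26+2·20 = 66; Willis about the carrier]
classification: planetary set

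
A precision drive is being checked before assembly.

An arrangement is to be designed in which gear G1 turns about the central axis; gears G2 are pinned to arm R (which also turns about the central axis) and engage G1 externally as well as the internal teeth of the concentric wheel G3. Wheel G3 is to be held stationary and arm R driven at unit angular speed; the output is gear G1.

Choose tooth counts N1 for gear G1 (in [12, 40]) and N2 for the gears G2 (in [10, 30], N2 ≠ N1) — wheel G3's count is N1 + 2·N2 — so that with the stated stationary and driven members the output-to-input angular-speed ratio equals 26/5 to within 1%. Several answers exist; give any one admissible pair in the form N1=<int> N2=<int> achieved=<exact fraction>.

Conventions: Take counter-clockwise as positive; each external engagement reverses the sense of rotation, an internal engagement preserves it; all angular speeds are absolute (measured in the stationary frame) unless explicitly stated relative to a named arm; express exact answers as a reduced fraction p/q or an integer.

topology: planetary set — design target 26/5, arm = carrier (Willis)
Willis with ω_ring = 0: ω_sun/ω_arm = (N1+N3)/N1; set equal to 26/5  ⇒  N3/N1 = 26/5 − 1 = 21/5
N3 = N1 + 2·N2  ⇒  N2/N1 = (N3/N1 − 1)/2 = (21/5 − 1)/2 = 8/5
smallest multiple with N1 ≥ 12 and N2 ≥ 10: k = 3  ⇒  N1 = 3·5 = 15, N2 = 3·8 = 24 (N1 ≤ 40, N2 ≤ 30, N2 ≠ N1 ✓), N3 = 15 + 2·24 = 63
check: (N1+N3)/N1 with N1 = 15, N3 = 63 gives 26/5; |achieved − target| = 0 ≤ 13/250 ✓

N1=15 N2=24 achieved=26/5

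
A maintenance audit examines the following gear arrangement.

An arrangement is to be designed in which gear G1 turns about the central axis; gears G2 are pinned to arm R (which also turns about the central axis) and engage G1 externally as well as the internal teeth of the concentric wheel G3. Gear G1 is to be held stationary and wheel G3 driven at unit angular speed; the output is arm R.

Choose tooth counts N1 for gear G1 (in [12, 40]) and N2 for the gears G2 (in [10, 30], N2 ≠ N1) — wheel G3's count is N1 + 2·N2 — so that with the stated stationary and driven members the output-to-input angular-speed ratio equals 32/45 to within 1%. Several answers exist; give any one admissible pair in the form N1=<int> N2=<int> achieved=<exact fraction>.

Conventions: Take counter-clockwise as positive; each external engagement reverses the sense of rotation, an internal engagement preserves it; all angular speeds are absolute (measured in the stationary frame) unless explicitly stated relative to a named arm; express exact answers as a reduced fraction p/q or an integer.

N1=26 N2=19 achieved=32/45

planetary set to be sized for 32/45 (Willis relation)
Willis with ω_sun = 0: ω_arm/ω_ring = N3/(N1+N3); set equal to 32/45  ⇒  N3/N1 = (32/45)/(1 − 32/45) = 32/13
N3 = N1 + 2·N2  ⇒  N2/N1 = (N3/N1 − 1)/2 = (32/13 − 1)/2 = 19/26
smallest multiple with N1 ≥ 12 and N2 ≥ 10: k = 1  ⇒  N1 = 1·26 = 26, N2 = 1·19 = 19 (N1 ≤ 40, N2 ≤ 30, N2 ≠ N1 ✓), N3 = 26 + 2·19 = 64
check: N3/(N1+N3) with N1 = 26, N3 = 64 gives 32/45; |achieved − target| = 0 ≤ 8/1125 ✓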